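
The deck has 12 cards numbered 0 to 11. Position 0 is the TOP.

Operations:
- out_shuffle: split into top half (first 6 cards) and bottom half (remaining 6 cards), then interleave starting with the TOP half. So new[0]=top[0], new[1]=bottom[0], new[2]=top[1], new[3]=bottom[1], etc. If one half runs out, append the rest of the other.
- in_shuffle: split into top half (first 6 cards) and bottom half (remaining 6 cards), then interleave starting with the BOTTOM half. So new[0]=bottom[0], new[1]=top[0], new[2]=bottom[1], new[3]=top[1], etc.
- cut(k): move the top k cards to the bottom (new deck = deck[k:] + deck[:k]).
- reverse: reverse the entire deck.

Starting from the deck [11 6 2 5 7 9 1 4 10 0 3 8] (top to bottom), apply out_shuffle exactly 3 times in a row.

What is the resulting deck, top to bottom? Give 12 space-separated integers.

Answer: 11 4 5 3 1 2 0 9 6 10 7 8

Derivation:
After op 1 (out_shuffle): [11 1 6 4 2 10 5 0 7 3 9 8]
After op 2 (out_shuffle): [11 5 1 0 6 7 4 3 2 9 10 8]
After op 3 (out_shuffle): [11 4 5 3 1 2 0 9 6 10 7 8]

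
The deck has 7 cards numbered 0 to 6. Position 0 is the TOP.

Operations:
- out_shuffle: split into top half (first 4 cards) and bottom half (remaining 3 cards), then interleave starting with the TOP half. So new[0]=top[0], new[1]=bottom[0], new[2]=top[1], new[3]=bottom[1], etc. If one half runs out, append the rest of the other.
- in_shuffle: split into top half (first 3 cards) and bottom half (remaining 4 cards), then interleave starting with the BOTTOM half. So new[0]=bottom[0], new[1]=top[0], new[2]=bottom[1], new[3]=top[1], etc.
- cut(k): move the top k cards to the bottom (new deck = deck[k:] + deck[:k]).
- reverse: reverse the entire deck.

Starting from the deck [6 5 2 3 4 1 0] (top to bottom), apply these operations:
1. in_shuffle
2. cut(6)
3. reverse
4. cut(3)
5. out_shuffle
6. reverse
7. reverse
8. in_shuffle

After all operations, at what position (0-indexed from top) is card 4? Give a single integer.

After op 1 (in_shuffle): [3 6 4 5 1 2 0]
After op 2 (cut(6)): [0 3 6 4 5 1 2]
After op 3 (reverse): [2 1 5 4 6 3 0]
After op 4 (cut(3)): [4 6 3 0 2 1 5]
After op 5 (out_shuffle): [4 2 6 1 3 5 0]
After op 6 (reverse): [0 5 3 1 6 2 4]
After op 7 (reverse): [4 2 6 1 3 5 0]
After op 8 (in_shuffle): [1 4 3 2 5 6 0]
Card 4 is at position 1.

Answer: 1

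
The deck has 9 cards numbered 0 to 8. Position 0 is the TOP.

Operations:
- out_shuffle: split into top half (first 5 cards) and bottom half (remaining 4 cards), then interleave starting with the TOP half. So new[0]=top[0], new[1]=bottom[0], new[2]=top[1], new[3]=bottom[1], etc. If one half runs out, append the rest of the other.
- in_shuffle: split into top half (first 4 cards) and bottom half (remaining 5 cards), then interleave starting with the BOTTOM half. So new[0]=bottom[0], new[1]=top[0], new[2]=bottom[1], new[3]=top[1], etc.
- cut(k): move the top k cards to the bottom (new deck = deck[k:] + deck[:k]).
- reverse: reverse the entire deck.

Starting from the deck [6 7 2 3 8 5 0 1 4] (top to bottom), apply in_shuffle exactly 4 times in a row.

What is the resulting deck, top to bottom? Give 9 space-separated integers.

Answer: 3 1 2 0 7 5 6 8 4

Derivation:
After op 1 (in_shuffle): [8 6 5 7 0 2 1 3 4]
After op 2 (in_shuffle): [0 8 2 6 1 5 3 7 4]
After op 3 (in_shuffle): [1 0 5 8 3 2 7 6 4]
After op 4 (in_shuffle): [3 1 2 0 7 5 6 8 4]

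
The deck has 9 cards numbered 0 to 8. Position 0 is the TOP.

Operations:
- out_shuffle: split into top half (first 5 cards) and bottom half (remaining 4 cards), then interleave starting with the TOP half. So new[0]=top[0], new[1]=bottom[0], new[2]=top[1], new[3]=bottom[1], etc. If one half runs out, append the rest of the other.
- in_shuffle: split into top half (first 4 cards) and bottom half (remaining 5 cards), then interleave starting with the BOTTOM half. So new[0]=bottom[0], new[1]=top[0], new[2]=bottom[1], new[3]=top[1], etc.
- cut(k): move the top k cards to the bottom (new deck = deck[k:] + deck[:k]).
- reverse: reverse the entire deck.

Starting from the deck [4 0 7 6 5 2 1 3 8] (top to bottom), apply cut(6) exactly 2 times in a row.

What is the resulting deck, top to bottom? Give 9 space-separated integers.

After op 1 (cut(6)): [1 3 8 4 0 7 6 5 2]
After op 2 (cut(6)): [6 5 2 1 3 8 4 0 7]

Answer: 6 5 2 1 3 8 4 0 7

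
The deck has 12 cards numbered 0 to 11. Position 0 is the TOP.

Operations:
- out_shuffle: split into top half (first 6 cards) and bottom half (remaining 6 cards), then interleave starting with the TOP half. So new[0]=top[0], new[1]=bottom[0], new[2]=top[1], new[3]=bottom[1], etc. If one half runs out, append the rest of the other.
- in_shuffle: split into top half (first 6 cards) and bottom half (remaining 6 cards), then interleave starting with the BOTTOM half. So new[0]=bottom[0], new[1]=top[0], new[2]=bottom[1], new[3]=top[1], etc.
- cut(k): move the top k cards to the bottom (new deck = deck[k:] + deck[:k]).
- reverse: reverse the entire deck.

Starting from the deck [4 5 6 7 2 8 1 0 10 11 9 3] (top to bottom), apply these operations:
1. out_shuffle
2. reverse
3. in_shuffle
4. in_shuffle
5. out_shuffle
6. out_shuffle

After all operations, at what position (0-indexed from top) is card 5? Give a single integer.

Answer: 0

Derivation:
After op 1 (out_shuffle): [4 1 5 0 6 10 7 11 2 9 8 3]
After op 2 (reverse): [3 8 9 2 11 7 10 6 0 5 1 4]
After op 3 (in_shuffle): [10 3 6 8 0 9 5 2 1 11 4 7]
After op 4 (in_shuffle): [5 10 2 3 1 6 11 8 4 0 7 9]
After op 5 (out_shuffle): [5 11 10 8 2 4 3 0 1 7 6 9]
After op 6 (out_shuffle): [5 3 11 0 10 1 8 7 2 6 4 9]
Card 5 is at position 0.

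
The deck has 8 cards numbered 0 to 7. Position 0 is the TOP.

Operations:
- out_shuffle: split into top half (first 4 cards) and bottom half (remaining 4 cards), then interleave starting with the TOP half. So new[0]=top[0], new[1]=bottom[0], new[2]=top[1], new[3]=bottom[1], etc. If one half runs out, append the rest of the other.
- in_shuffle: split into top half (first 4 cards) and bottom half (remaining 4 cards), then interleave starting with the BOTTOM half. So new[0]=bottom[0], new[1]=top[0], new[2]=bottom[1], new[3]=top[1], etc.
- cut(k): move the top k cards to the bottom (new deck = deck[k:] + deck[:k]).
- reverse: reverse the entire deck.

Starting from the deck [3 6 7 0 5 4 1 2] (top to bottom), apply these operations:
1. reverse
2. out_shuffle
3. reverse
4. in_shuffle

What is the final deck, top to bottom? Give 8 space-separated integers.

After op 1 (reverse): [2 1 4 5 0 7 6 3]
After op 2 (out_shuffle): [2 0 1 7 4 6 5 3]
After op 3 (reverse): [3 5 6 4 7 1 0 2]
After op 4 (in_shuffle): [7 3 1 5 0 6 2 4]

Answer: 7 3 1 5 0 6 2 4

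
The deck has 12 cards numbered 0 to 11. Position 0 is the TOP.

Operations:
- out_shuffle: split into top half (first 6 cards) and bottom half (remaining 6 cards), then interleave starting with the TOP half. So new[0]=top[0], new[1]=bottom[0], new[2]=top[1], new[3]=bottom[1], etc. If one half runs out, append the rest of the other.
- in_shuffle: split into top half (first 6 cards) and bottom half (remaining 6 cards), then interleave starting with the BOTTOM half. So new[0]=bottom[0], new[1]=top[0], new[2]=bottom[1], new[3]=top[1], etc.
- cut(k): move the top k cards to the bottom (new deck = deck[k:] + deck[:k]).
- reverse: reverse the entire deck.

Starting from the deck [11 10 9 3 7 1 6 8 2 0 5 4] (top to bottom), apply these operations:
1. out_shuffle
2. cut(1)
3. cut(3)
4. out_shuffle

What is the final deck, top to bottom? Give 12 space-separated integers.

Answer: 9 1 2 4 3 11 0 6 7 10 5 8

Derivation:
After op 1 (out_shuffle): [11 6 10 8 9 2 3 0 7 5 1 4]
After op 2 (cut(1)): [6 10 8 9 2 3 0 7 5 1 4 11]
After op 3 (cut(3)): [9 2 3 0 7 5 1 4 11 6 10 8]
After op 4 (out_shuffle): [9 1 2 4 3 11 0 6 7 10 5 8]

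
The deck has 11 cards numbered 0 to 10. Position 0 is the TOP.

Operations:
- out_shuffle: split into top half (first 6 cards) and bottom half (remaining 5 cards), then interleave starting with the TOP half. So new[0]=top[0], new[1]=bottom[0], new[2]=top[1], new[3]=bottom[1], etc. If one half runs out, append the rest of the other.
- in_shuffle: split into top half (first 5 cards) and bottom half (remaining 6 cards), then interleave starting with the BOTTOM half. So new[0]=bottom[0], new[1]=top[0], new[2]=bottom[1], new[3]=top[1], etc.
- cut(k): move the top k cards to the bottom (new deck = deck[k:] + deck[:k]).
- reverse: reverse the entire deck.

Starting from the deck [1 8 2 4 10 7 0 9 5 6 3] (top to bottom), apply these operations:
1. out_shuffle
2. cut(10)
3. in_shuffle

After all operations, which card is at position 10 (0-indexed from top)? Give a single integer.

Answer: 3

Derivation:
After op 1 (out_shuffle): [1 0 8 9 2 5 4 6 10 3 7]
After op 2 (cut(10)): [7 1 0 8 9 2 5 4 6 10 3]
After op 3 (in_shuffle): [2 7 5 1 4 0 6 8 10 9 3]
Position 10: card 3.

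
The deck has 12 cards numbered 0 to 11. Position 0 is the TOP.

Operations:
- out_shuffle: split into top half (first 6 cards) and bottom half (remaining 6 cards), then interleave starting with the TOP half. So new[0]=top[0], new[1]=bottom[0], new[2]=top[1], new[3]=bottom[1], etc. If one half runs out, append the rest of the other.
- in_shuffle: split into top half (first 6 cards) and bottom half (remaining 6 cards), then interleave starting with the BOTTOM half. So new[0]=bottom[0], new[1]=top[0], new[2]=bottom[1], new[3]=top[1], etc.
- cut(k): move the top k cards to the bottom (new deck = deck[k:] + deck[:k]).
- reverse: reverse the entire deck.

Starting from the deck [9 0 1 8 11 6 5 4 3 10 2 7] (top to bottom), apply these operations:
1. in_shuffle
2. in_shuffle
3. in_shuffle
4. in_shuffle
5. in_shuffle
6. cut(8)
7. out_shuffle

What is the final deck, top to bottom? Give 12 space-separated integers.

Answer: 4 5 6 11 8 1 0 9 2 7 3 10

Derivation:
After op 1 (in_shuffle): [5 9 4 0 3 1 10 8 2 11 7 6]
After op 2 (in_shuffle): [10 5 8 9 2 4 11 0 7 3 6 1]
After op 3 (in_shuffle): [11 10 0 5 7 8 3 9 6 2 1 4]
After op 4 (in_shuffle): [3 11 9 10 6 0 2 5 1 7 4 8]
After op 5 (in_shuffle): [2 3 5 11 1 9 7 10 4 6 8 0]
After op 6 (cut(8)): [4 6 8 0 2 3 5 11 1 9 7 10]
After op 7 (out_shuffle): [4 5 6 11 8 1 0 9 2 7 3 10]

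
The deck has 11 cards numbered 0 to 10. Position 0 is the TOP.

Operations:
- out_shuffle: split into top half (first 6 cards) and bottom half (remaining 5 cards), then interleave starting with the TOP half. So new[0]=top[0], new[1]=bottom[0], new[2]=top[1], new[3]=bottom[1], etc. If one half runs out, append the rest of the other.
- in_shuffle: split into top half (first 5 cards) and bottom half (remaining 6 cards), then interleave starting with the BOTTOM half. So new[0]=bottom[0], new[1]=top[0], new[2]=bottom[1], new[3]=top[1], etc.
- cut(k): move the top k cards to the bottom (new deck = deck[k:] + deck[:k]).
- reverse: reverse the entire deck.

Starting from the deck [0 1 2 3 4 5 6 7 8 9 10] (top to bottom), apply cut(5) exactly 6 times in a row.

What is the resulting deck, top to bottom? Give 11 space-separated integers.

After op 1 (cut(5)): [5 6 7 8 9 10 0 1 2 3 4]
After op 2 (cut(5)): [10 0 1 2 3 4 5 6 7 8 9]
After op 3 (cut(5)): [4 5 6 7 8 9 10 0 1 2 3]
After op 4 (cut(5)): [9 10 0 1 2 3 4 5 6 7 8]
After op 5 (cut(5)): [3 4 5 6 7 8 9 10 0 1 2]
After op 6 (cut(5)): [8 9 10 0 1 2 3 4 5 6 7]

Answer: 8 9 10 0 1 2 3 4 5 6 7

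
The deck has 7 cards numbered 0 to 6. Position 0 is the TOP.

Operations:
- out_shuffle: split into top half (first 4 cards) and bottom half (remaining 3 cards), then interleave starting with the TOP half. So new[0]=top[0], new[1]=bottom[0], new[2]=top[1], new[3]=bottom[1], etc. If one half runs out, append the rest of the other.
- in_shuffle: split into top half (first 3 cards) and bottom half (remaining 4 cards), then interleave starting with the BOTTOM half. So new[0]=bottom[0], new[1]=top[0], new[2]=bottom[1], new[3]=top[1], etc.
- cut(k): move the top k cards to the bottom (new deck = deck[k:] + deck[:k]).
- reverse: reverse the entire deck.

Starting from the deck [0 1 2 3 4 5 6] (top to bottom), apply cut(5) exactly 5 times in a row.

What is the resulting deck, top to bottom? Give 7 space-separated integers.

After op 1 (cut(5)): [5 6 0 1 2 3 4]
After op 2 (cut(5)): [3 4 5 6 0 1 2]
After op 3 (cut(5)): [1 2 3 4 5 6 0]
After op 4 (cut(5)): [6 0 1 2 3 4 5]
After op 5 (cut(5)): [4 5 6 0 1 2 3]

Answer: 4 5 6 0 1 2 3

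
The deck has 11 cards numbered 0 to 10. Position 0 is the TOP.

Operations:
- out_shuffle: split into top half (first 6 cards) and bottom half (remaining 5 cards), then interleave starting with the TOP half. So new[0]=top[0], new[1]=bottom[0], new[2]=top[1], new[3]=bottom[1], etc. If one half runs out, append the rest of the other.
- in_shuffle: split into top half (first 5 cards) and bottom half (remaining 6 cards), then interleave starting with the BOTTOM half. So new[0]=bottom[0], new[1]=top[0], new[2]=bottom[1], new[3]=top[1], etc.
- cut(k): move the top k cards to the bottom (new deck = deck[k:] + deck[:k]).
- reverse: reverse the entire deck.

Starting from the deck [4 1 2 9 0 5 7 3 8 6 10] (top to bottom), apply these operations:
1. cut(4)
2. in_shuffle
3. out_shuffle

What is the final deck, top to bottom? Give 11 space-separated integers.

Answer: 6 1 0 3 10 2 5 8 4 9 7

Derivation:
After op 1 (cut(4)): [0 5 7 3 8 6 10 4 1 2 9]
After op 2 (in_shuffle): [6 0 10 5 4 7 1 3 2 8 9]
After op 3 (out_shuffle): [6 1 0 3 10 2 5 8 4 9 7]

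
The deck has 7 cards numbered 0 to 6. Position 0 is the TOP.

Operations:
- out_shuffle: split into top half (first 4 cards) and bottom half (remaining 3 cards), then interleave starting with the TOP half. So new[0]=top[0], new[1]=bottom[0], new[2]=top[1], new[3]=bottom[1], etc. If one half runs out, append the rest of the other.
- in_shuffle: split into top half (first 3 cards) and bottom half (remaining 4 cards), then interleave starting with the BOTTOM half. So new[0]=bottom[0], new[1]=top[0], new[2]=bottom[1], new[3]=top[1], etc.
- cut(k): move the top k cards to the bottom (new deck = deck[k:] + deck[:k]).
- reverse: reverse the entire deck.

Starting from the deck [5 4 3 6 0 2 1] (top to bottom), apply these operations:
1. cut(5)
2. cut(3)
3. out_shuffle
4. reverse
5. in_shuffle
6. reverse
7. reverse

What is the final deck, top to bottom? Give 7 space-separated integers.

Answer: 1 0 3 5 2 6 4

Derivation:
After op 1 (cut(5)): [2 1 5 4 3 6 0]
After op 2 (cut(3)): [4 3 6 0 2 1 5]
After op 3 (out_shuffle): [4 2 3 1 6 5 0]
After op 4 (reverse): [0 5 6 1 3 2 4]
After op 5 (in_shuffle): [1 0 3 5 2 6 4]
After op 6 (reverse): [4 6 2 5 3 0 1]
After op 7 (reverse): [1 0 3 5 2 6 4]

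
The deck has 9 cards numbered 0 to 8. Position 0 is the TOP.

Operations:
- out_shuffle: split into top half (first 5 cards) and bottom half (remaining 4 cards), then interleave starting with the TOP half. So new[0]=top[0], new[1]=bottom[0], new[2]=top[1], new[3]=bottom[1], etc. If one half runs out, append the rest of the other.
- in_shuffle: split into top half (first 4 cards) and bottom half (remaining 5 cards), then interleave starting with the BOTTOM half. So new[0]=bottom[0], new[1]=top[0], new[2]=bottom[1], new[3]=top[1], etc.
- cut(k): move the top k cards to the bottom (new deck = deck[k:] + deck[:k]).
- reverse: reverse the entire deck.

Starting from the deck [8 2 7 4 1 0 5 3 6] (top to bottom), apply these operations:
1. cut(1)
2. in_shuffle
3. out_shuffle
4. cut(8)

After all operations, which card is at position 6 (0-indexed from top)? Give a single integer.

Answer: 1

Derivation:
After op 1 (cut(1)): [2 7 4 1 0 5 3 6 8]
After op 2 (in_shuffle): [0 2 5 7 3 4 6 1 8]
After op 3 (out_shuffle): [0 4 2 6 5 1 7 8 3]
After op 4 (cut(8)): [3 0 4 2 6 5 1 7 8]
Position 6: card 1.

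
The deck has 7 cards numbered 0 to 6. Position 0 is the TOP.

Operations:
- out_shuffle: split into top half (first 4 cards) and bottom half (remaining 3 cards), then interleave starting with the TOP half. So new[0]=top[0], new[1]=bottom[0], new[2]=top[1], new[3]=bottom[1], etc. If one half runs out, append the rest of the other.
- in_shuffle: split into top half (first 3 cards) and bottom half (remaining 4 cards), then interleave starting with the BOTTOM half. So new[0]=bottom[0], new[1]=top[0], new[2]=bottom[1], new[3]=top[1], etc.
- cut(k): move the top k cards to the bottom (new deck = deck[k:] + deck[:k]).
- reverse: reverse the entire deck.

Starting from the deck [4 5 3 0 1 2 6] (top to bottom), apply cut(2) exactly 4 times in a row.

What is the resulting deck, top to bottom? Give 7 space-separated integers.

After op 1 (cut(2)): [3 0 1 2 6 4 5]
After op 2 (cut(2)): [1 2 6 4 5 3 0]
After op 3 (cut(2)): [6 4 5 3 0 1 2]
After op 4 (cut(2)): [5 3 0 1 2 6 4]

Answer: 5 3 0 1 2 6 4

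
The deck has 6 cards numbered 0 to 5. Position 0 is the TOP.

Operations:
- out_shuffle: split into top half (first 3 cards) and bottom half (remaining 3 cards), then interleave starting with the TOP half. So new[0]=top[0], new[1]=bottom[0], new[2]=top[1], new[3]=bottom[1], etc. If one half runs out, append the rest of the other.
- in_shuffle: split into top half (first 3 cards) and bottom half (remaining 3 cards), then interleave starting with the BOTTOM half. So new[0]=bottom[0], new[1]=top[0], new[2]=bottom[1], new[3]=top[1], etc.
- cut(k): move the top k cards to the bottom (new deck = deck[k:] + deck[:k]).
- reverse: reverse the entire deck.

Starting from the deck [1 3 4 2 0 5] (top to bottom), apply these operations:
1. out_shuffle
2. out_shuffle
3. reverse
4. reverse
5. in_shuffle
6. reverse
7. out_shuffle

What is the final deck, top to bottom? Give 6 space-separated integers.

After op 1 (out_shuffle): [1 2 3 0 4 5]
After op 2 (out_shuffle): [1 0 2 4 3 5]
After op 3 (reverse): [5 3 4 2 0 1]
After op 4 (reverse): [1 0 2 4 3 5]
After op 5 (in_shuffle): [4 1 3 0 5 2]
After op 6 (reverse): [2 5 0 3 1 4]
After op 7 (out_shuffle): [2 3 5 1 0 4]

Answer: 2 3 5 1 0 4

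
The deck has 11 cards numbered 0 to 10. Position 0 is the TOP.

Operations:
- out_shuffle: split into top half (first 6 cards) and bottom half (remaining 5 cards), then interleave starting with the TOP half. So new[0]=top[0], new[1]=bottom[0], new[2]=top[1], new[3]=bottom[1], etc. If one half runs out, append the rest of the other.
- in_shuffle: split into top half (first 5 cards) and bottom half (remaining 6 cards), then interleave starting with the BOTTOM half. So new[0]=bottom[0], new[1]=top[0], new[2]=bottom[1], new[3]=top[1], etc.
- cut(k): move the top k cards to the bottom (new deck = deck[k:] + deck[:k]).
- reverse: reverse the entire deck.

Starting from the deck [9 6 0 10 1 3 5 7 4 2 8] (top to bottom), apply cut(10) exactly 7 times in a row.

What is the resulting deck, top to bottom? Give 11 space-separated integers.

After op 1 (cut(10)): [8 9 6 0 10 1 3 5 7 4 2]
After op 2 (cut(10)): [2 8 9 6 0 10 1 3 5 7 4]
After op 3 (cut(10)): [4 2 8 9 6 0 10 1 3 5 7]
After op 4 (cut(10)): [7 4 2 8 9 6 0 10 1 3 5]
After op 5 (cut(10)): [5 7 4 2 8 9 6 0 10 1 3]
After op 6 (cut(10)): [3 5 7 4 2 8 9 6 0 10 1]
After op 7 (cut(10)): [1 3 5 7 4 2 8 9 6 0 10]

Answer: 1 3 5 7 4 2 8 9 6 0 10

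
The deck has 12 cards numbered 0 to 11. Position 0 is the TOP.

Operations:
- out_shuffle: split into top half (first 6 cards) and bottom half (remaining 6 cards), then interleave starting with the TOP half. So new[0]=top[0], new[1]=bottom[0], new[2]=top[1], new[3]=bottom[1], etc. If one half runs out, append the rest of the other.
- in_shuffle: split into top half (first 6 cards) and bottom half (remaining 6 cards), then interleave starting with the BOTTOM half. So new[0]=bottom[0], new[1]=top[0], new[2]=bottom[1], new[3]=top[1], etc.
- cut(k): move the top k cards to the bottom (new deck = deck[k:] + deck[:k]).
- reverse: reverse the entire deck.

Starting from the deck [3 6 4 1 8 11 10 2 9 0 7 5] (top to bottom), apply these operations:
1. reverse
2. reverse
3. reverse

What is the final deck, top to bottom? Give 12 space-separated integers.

Answer: 5 7 0 9 2 10 11 8 1 4 6 3

Derivation:
After op 1 (reverse): [5 7 0 9 2 10 11 8 1 4 6 3]
After op 2 (reverse): [3 6 4 1 8 11 10 2 9 0 7 5]
After op 3 (reverse): [5 7 0 9 2 10 11 8 1 4 6 3]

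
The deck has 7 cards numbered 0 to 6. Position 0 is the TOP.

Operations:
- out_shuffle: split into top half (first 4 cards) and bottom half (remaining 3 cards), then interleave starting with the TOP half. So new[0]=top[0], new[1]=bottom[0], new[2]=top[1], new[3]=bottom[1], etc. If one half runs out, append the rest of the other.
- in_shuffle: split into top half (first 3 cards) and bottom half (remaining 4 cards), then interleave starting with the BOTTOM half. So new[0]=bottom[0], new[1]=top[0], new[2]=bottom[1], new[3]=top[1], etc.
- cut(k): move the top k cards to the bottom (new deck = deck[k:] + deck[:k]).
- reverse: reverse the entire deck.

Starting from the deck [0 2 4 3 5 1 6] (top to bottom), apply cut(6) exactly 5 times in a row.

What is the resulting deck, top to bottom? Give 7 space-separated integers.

After op 1 (cut(6)): [6 0 2 4 3 5 1]
After op 2 (cut(6)): [1 6 0 2 4 3 5]
After op 3 (cut(6)): [5 1 6 0 2 4 3]
After op 4 (cut(6)): [3 5 1 6 0 2 4]
After op 5 (cut(6)): [4 3 5 1 6 0 2]

Answer: 4 3 5 1 6 0 2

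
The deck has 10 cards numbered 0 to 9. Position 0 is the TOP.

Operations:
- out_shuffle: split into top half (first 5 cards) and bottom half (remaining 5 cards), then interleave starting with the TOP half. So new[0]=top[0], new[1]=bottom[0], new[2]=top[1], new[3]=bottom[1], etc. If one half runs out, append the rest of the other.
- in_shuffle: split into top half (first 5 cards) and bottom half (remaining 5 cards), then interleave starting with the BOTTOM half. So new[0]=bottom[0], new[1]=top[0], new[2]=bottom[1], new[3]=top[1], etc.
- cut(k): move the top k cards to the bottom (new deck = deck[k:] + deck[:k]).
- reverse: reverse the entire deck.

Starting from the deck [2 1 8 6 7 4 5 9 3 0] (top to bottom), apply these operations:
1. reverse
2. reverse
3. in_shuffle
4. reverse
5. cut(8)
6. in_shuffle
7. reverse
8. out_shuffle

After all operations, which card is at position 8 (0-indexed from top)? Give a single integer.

Answer: 7

Derivation:
After op 1 (reverse): [0 3 9 5 4 7 6 8 1 2]
After op 2 (reverse): [2 1 8 6 7 4 5 9 3 0]
After op 3 (in_shuffle): [4 2 5 1 9 8 3 6 0 7]
After op 4 (reverse): [7 0 6 3 8 9 1 5 2 4]
After op 5 (cut(8)): [2 4 7 0 6 3 8 9 1 5]
After op 6 (in_shuffle): [3 2 8 4 9 7 1 0 5 6]
After op 7 (reverse): [6 5 0 1 7 9 4 8 2 3]
After op 8 (out_shuffle): [6 9 5 4 0 8 1 2 7 3]
Position 8: card 7.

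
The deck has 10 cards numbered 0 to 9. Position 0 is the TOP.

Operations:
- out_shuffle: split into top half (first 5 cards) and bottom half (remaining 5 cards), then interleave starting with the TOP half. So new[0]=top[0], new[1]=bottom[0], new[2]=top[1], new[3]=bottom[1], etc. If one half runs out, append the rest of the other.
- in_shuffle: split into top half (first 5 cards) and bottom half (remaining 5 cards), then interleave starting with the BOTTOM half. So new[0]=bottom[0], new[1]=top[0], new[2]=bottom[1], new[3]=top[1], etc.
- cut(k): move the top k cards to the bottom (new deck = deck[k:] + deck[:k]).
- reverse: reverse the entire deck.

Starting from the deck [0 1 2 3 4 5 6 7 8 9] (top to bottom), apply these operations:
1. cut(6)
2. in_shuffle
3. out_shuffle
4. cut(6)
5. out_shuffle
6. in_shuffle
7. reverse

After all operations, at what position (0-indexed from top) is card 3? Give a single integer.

Answer: 0

Derivation:
After op 1 (cut(6)): [6 7 8 9 0 1 2 3 4 5]
After op 2 (in_shuffle): [1 6 2 7 3 8 4 9 5 0]
After op 3 (out_shuffle): [1 8 6 4 2 9 7 5 3 0]
After op 4 (cut(6)): [7 5 3 0 1 8 6 4 2 9]
After op 5 (out_shuffle): [7 8 5 6 3 4 0 2 1 9]
After op 6 (in_shuffle): [4 7 0 8 2 5 1 6 9 3]
After op 7 (reverse): [3 9 6 1 5 2 8 0 7 4]
Card 3 is at position 0.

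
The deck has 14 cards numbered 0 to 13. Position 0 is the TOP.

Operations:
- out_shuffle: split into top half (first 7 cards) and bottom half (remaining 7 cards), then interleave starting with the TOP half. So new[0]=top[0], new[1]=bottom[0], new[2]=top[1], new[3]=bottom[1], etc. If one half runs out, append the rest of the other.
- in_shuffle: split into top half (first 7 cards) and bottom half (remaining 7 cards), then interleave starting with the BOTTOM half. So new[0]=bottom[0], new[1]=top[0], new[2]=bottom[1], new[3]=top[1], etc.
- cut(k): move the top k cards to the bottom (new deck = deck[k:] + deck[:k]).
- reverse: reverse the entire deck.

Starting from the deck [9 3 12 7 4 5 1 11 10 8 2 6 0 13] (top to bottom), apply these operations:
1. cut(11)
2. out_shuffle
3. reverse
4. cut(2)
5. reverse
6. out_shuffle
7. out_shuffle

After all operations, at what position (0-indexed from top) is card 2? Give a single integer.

Answer: 4

Derivation:
After op 1 (cut(11)): [6 0 13 9 3 12 7 4 5 1 11 10 8 2]
After op 2 (out_shuffle): [6 4 0 5 13 1 9 11 3 10 12 8 7 2]
After op 3 (reverse): [2 7 8 12 10 3 11 9 1 13 5 0 4 6]
After op 4 (cut(2)): [8 12 10 3 11 9 1 13 5 0 4 6 2 7]
After op 5 (reverse): [7 2 6 4 0 5 13 1 9 11 3 10 12 8]
After op 6 (out_shuffle): [7 1 2 9 6 11 4 3 0 10 5 12 13 8]
After op 7 (out_shuffle): [7 3 1 0 2 10 9 5 6 12 11 13 4 8]
Card 2 is at position 4.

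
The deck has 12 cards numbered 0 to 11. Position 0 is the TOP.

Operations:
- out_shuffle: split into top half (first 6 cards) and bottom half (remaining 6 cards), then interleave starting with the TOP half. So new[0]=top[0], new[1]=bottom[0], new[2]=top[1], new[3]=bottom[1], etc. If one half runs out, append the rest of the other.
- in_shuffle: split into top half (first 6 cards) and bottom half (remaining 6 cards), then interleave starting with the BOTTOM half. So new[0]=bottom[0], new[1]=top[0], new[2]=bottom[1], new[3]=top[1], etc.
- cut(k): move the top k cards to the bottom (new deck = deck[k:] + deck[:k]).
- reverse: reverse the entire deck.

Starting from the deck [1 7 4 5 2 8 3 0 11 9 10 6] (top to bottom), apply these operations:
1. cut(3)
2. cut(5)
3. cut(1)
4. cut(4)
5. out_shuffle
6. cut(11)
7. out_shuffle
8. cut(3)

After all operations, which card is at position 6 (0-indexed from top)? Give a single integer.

Answer: 6

Derivation:
After op 1 (cut(3)): [5 2 8 3 0 11 9 10 6 1 7 4]
After op 2 (cut(5)): [11 9 10 6 1 7 4 5 2 8 3 0]
After op 3 (cut(1)): [9 10 6 1 7 4 5 2 8 3 0 11]
After op 4 (cut(4)): [7 4 5 2 8 3 0 11 9 10 6 1]
After op 5 (out_shuffle): [7 0 4 11 5 9 2 10 8 6 3 1]
After op 6 (cut(11)): [1 7 0 4 11 5 9 2 10 8 6 3]
After op 7 (out_shuffle): [1 9 7 2 0 10 4 8 11 6 5 3]
After op 8 (cut(3)): [2 0 10 4 8 11 6 5 3 1 9 7]
Position 6: card 6.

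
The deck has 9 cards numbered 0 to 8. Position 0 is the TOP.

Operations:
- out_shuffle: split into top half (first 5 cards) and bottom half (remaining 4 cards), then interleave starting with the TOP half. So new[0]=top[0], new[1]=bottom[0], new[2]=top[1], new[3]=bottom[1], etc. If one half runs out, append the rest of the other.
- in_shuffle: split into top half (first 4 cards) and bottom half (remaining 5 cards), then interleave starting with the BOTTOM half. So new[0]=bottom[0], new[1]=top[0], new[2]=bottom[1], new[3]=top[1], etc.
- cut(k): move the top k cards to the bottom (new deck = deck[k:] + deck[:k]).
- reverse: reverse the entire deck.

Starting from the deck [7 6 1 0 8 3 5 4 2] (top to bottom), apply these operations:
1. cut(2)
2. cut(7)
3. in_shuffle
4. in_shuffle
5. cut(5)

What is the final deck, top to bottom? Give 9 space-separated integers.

After op 1 (cut(2)): [1 0 8 3 5 4 2 7 6]
After op 2 (cut(7)): [7 6 1 0 8 3 5 4 2]
After op 3 (in_shuffle): [8 7 3 6 5 1 4 0 2]
After op 4 (in_shuffle): [5 8 1 7 4 3 0 6 2]
After op 5 (cut(5)): [3 0 6 2 5 8 1 7 4]

Answer: 3 0 6 2 5 8 1 7 4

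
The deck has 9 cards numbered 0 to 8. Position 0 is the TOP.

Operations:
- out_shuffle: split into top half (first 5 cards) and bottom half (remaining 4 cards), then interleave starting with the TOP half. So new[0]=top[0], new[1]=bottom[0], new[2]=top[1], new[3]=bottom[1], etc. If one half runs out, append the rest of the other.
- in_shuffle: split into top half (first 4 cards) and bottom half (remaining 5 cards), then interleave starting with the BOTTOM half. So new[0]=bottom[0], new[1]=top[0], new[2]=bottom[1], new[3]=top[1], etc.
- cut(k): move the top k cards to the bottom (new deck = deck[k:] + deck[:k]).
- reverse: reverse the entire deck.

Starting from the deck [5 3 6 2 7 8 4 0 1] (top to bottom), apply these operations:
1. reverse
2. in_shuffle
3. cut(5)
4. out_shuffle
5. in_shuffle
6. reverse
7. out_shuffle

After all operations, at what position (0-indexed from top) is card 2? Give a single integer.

Answer: 2

Derivation:
After op 1 (reverse): [1 0 4 8 7 2 6 3 5]
After op 2 (in_shuffle): [7 1 2 0 6 4 3 8 5]
After op 3 (cut(5)): [4 3 8 5 7 1 2 0 6]
After op 4 (out_shuffle): [4 1 3 2 8 0 5 6 7]
After op 5 (in_shuffle): [8 4 0 1 5 3 6 2 7]
After op 6 (reverse): [7 2 6 3 5 1 0 4 8]
After op 7 (out_shuffle): [7 1 2 0 6 4 3 8 5]
Card 2 is at position 2.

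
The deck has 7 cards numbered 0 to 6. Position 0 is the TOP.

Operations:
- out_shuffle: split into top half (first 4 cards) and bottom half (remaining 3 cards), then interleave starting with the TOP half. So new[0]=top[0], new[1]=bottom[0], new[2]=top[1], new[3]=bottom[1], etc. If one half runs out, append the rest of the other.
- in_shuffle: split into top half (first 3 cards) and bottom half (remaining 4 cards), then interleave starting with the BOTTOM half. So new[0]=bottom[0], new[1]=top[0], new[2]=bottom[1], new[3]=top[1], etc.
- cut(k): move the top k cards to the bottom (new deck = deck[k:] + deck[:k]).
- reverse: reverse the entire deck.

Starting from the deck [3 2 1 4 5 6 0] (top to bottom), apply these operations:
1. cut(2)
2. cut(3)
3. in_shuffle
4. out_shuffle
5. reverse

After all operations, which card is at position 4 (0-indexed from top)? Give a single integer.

Answer: 6

Derivation:
After op 1 (cut(2)): [1 4 5 6 0 3 2]
After op 2 (cut(3)): [6 0 3 2 1 4 5]
After op 3 (in_shuffle): [2 6 1 0 4 3 5]
After op 4 (out_shuffle): [2 4 6 3 1 5 0]
After op 5 (reverse): [0 5 1 3 6 4 2]
Position 4: card 6.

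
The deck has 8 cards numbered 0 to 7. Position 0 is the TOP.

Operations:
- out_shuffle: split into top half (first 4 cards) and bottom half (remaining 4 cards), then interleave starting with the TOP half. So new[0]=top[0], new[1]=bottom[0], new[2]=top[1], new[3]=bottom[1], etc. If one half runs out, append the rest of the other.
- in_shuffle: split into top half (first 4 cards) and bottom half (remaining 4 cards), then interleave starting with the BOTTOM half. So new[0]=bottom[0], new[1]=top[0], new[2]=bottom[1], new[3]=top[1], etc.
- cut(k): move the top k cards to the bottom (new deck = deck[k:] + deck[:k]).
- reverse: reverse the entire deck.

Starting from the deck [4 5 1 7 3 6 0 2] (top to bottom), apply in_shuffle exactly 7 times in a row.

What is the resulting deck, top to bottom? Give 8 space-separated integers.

After op 1 (in_shuffle): [3 4 6 5 0 1 2 7]
After op 2 (in_shuffle): [0 3 1 4 2 6 7 5]
After op 3 (in_shuffle): [2 0 6 3 7 1 5 4]
After op 4 (in_shuffle): [7 2 1 0 5 6 4 3]
After op 5 (in_shuffle): [5 7 6 2 4 1 3 0]
After op 6 (in_shuffle): [4 5 1 7 3 6 0 2]
After op 7 (in_shuffle): [3 4 6 5 0 1 2 7]

Answer: 3 4 6 5 0 1 2 7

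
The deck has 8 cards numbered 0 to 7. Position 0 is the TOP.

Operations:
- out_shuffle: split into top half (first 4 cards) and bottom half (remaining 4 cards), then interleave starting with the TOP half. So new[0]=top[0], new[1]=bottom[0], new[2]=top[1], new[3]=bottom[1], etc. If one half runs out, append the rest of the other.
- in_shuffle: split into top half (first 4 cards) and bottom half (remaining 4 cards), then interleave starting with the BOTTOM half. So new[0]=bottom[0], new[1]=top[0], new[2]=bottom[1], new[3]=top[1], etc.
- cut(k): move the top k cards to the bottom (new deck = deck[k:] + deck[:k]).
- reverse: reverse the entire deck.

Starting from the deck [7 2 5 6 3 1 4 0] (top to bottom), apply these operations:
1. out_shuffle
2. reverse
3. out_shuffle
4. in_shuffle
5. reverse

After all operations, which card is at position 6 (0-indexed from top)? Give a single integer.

After op 1 (out_shuffle): [7 3 2 1 5 4 6 0]
After op 2 (reverse): [0 6 4 5 1 2 3 7]
After op 3 (out_shuffle): [0 1 6 2 4 3 5 7]
After op 4 (in_shuffle): [4 0 3 1 5 6 7 2]
After op 5 (reverse): [2 7 6 5 1 3 0 4]
Position 6: card 0.

Answer: 0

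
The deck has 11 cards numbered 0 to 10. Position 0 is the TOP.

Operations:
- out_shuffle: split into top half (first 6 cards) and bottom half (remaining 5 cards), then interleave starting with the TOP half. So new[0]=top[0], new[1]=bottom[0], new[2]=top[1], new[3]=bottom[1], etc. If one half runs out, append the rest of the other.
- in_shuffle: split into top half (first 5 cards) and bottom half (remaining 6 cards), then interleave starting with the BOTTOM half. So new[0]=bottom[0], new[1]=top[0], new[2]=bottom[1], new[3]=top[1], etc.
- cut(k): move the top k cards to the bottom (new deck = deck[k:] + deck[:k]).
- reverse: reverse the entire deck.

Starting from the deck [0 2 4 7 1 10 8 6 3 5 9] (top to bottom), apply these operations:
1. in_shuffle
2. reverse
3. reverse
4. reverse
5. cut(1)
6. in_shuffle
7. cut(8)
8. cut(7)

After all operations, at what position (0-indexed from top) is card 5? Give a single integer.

Answer: 10

Derivation:
After op 1 (in_shuffle): [10 0 8 2 6 4 3 7 5 1 9]
After op 2 (reverse): [9 1 5 7 3 4 6 2 8 0 10]
After op 3 (reverse): [10 0 8 2 6 4 3 7 5 1 9]
After op 4 (reverse): [9 1 5 7 3 4 6 2 8 0 10]
After op 5 (cut(1)): [1 5 7 3 4 6 2 8 0 10 9]
After op 6 (in_shuffle): [6 1 2 5 8 7 0 3 10 4 9]
After op 7 (cut(8)): [10 4 9 6 1 2 5 8 7 0 3]
After op 8 (cut(7)): [8 7 0 3 10 4 9 6 1 2 5]
Card 5 is at position 10.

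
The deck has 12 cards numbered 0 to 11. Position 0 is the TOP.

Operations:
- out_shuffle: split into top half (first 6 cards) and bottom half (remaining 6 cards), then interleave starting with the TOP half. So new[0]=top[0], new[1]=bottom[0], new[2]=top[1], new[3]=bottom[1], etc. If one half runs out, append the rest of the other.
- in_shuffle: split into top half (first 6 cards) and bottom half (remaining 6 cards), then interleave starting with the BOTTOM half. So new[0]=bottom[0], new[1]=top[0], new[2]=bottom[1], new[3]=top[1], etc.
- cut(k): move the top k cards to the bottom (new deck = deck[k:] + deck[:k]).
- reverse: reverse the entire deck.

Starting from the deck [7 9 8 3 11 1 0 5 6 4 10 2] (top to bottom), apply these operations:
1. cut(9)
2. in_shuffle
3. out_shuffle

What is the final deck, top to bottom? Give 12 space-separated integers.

After op 1 (cut(9)): [4 10 2 7 9 8 3 11 1 0 5 6]
After op 2 (in_shuffle): [3 4 11 10 1 2 0 7 5 9 6 8]
After op 3 (out_shuffle): [3 0 4 7 11 5 10 9 1 6 2 8]

Answer: 3 0 4 7 11 5 10 9 1 6 2 8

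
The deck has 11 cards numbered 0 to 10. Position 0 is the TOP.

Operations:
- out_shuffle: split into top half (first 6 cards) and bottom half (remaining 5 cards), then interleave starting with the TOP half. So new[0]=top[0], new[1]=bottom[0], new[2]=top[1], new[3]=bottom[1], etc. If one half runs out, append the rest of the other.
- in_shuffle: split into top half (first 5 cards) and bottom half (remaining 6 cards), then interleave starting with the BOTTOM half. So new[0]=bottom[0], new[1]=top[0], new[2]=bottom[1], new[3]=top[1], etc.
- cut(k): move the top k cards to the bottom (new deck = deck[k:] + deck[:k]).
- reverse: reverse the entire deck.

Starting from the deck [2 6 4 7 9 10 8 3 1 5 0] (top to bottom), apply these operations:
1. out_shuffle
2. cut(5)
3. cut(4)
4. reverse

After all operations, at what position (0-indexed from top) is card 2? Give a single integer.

After op 1 (out_shuffle): [2 8 6 3 4 1 7 5 9 0 10]
After op 2 (cut(5)): [1 7 5 9 0 10 2 8 6 3 4]
After op 3 (cut(4)): [0 10 2 8 6 3 4 1 7 5 9]
After op 4 (reverse): [9 5 7 1 4 3 6 8 2 10 0]
Card 2 is at position 8.

Answer: 8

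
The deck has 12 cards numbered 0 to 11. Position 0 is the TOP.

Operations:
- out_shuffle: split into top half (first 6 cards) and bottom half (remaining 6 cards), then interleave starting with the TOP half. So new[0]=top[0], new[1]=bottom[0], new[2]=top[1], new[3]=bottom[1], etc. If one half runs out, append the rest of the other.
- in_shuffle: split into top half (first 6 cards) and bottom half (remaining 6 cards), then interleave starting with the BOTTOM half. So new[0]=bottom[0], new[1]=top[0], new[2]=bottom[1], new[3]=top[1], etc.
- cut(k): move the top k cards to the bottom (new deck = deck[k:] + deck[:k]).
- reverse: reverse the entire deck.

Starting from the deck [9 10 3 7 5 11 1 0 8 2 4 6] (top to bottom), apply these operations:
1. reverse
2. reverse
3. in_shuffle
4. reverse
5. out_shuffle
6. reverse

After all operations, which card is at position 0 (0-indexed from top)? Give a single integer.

After op 1 (reverse): [6 4 2 8 0 1 11 5 7 3 10 9]
After op 2 (reverse): [9 10 3 7 5 11 1 0 8 2 4 6]
After op 3 (in_shuffle): [1 9 0 10 8 3 2 7 4 5 6 11]
After op 4 (reverse): [11 6 5 4 7 2 3 8 10 0 9 1]
After op 5 (out_shuffle): [11 3 6 8 5 10 4 0 7 9 2 1]
After op 6 (reverse): [1 2 9 7 0 4 10 5 8 6 3 11]
Position 0: card 1.

Answer: 1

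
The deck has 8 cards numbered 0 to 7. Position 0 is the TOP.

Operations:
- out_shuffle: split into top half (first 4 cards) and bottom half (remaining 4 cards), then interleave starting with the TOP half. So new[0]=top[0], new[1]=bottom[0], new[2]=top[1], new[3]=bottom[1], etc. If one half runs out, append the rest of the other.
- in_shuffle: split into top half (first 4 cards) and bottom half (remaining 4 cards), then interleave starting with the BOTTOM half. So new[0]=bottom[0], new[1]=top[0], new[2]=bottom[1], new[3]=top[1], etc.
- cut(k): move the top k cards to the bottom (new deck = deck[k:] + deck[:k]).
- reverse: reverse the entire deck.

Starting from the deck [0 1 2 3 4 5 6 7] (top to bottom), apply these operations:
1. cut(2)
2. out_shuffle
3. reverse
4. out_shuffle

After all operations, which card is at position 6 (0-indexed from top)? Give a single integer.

After op 1 (cut(2)): [2 3 4 5 6 7 0 1]
After op 2 (out_shuffle): [2 6 3 7 4 0 5 1]
After op 3 (reverse): [1 5 0 4 7 3 6 2]
After op 4 (out_shuffle): [1 7 5 3 0 6 4 2]
Position 6: card 4.

Answer: 4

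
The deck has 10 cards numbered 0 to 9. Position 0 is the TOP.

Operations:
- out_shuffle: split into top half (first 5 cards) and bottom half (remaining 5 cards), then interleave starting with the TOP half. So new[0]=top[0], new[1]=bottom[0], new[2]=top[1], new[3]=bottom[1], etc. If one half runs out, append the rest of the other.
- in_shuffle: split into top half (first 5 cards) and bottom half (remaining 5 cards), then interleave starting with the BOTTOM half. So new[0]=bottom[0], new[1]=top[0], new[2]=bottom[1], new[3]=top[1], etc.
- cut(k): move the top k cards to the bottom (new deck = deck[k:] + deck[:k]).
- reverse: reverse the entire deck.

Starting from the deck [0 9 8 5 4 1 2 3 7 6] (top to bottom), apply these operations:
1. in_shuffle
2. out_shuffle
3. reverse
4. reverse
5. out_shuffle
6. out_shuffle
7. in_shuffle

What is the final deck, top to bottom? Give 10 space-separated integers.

Answer: 3 1 9 6 2 5 0 7 4 8

Derivation:
After op 1 (in_shuffle): [1 0 2 9 3 8 7 5 6 4]
After op 2 (out_shuffle): [1 8 0 7 2 5 9 6 3 4]
After op 3 (reverse): [4 3 6 9 5 2 7 0 8 1]
After op 4 (reverse): [1 8 0 7 2 5 9 6 3 4]
After op 5 (out_shuffle): [1 5 8 9 0 6 7 3 2 4]
After op 6 (out_shuffle): [1 6 5 7 8 3 9 2 0 4]
After op 7 (in_shuffle): [3 1 9 6 2 5 0 7 4 8]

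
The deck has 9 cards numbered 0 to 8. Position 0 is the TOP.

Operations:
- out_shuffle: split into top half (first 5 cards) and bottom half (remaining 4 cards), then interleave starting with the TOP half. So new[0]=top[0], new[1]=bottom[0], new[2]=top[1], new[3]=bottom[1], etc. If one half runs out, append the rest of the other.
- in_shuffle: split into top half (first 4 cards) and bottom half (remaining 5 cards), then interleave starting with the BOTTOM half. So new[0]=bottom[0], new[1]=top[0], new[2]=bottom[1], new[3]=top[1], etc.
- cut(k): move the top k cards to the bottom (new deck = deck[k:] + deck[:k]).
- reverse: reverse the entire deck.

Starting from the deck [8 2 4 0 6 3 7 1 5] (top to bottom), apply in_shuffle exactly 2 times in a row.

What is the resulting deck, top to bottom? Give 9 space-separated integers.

Answer: 7 6 4 8 1 3 0 2 5

Derivation:
After op 1 (in_shuffle): [6 8 3 2 7 4 1 0 5]
After op 2 (in_shuffle): [7 6 4 8 1 3 0 2 5]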